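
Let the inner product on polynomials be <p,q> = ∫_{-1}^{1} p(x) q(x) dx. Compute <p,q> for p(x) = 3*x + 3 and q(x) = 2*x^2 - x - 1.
<p,q> = -4

Expand the product: p(x)·q(x) = 6*x^3 + 3*x^2 - 6*x - 3.
∫_{-1}^{1} of each monomial x^k gives [2/(k+1) if k even, 0 if k odd]. Integrating term-by-term (or equivalently evaluating the antiderivative F(x) = 3*x^4/2 + x^3 - 3*x^2 - 3*x at the endpoints):
  F(1) − F(−1) = -7/2 − (1/2) = -4.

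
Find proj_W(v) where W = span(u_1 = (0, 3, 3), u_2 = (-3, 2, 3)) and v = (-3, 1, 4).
proj_W(v) = (-63/19, 37/19, 58/19)

Set up U = [u_1 | ... | u_2] ∈ R^(3×2). The projector onto W = col(U) is P = U (U^T U)^(-1) U^T.
Compute U^T U =
  [18, 15]
  [15, 22],
and U^T v = (15, 23).
Solve U^T U · c = U^T v for the coefficients: c = (-5/57, 21/19). The projection is proj_W(v) = U c.
Check: (v - proj_W(v)) · u_1 = 0  (should be 0).
Check: (v - proj_W(v)) · u_2 = 0  (should be 0).
Result: proj_W(v) = (-63/19, 37/19, 58/19).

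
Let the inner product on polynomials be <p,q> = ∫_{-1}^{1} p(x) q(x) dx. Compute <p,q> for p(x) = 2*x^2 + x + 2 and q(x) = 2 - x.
<p,q> = 10

Expand the product: p(x)·q(x) = -2*x^3 + 3*x^2 + 4.
∫_{-1}^{1} of each monomial x^k gives [2/(k+1) if k even, 0 if k odd]. Integrating term-by-term (or equivalently evaluating the antiderivative F(x) = -x^4/2 + x^3 + 4*x at the endpoints):
  F(1) − F(−1) = 9/2 − (-11/2) = 10.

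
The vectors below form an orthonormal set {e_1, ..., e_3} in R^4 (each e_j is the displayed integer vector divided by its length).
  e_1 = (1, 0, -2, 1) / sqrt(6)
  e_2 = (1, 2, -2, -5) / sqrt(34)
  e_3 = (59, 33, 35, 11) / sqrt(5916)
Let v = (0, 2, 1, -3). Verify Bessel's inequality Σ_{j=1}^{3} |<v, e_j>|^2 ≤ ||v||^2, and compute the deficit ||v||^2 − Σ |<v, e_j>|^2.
Σ |<v, e_j>|^2 = 390/29; ||v||^2 = 14; deficit = 16/29

Write each e_j = u_j / sqrt(<u_j, u_j>) where u_j is the displayed integer vector. Then <v, e_j> = <v, u_j> / sqrt(<u_j, u_j>), so |<v, e_j>|^2 = <v, u_j>^2 / <u_j, u_j>.
Coefficients: <v, e_1> = -5/sqrt(6), <v, e_2> = 17/sqrt(34), <v, e_3> = 68/sqrt(5916).
Square and sum: Σ |<v, e_j>|^2 = 390/29.
Compute ||v||^2 = v·v = 14.
Deficit = 14 − 390/29 = 16/29 ≥ 0, confirming Bessel's inequality. (The deficit equals ||v − Σ <v,e_j> e_j||^2, the squared distance from v to span{e_j}.)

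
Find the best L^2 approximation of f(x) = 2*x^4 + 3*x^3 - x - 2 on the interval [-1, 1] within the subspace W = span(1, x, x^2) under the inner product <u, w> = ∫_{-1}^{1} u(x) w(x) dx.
g(x) = 12*x^2/7 + 4*x/5 - 76/35

The best approximation g ∈ W is the orthogonal projection of f onto W. Writing g = a_0 + a_1 x + a_2 x^2, the coefficients solve the normal equations G · a = b where
  G_{ij} = <φ_i, φ_j> and b_i = <f, φ_i>, with φ_0 = 1, φ_1 = x, φ_2 = x^2.
G =
  [2, 0, 2/3]
  [0, 2/3, 0]
  [2/3, 0, 2/5],
b = (-16/5, 8/15, -16/21).
Solving gives a_0 = -76/35, a_1 = 4/5, a_2 = 12/7, so
  g(x) = 12*x^2/7 + 4*x/5 - 76/35.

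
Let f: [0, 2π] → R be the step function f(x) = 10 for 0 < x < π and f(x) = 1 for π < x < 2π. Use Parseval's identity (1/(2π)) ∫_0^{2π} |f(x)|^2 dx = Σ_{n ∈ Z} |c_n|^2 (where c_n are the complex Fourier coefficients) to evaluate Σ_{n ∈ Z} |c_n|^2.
Σ |c_n|^2 = 101/2

Parseval equates the L^2 energy of f (normalised by 1/(2π)) with the ℓ^2 sum of its Fourier coefficients: (1/(2π)) ∫_0^{2π} |f|^2 = Σ |c_n|^2.
Compute the left side: (1/(2π)) [∫_0^π 10^2 dx + ∫_π^{2π} 1^2 dx] = (1/(2π)) · (100π + 1π) = (100 + 1)/2 = 101/2.
So Σ_{n ∈ Z} |c_n|^2 = 101/2.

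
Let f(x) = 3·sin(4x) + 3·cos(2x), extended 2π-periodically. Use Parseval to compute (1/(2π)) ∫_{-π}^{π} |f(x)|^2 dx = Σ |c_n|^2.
Σ |c_n|^2 = 9

Expand |f|^2 and use orthogonality of {sin(nx), cos(mx)} on [-π, π]:
  ∫_{-π}^{π} sin(nx)^2 dx = π, ∫ cos(mx)^2 dx = π, and cross terms integrate to 0.
So ∫_{-π}^{π} f(x)^2 dx = 3^2 · π + 3^2 · π = (9 + 9)π.
Divide by 2π: (9 + 9)/2 = 9.
By Parseval, this equals Σ |c_n|^2.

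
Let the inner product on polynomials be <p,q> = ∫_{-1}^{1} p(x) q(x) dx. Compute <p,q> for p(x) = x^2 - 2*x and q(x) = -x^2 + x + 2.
<p,q> = -2/5

Expand the product: p(x)·q(x) = -x^4 + 3*x^3 - 4*x.
∫_{-1}^{1} of each monomial x^k gives [2/(k+1) if k even, 0 if k odd]. Integrating term-by-term (or equivalently evaluating the antiderivative F(x) = -x^5/5 + 3*x^4/4 - 2*x^2 at the endpoints):
  F(1) − F(−1) = -29/20 − (-21/20) = -2/5.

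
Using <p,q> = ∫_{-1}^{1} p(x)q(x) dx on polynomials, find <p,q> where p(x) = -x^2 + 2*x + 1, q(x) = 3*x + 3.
<p,q> = 8

Expand the product: p(x)·q(x) = -3*x^3 + 3*x^2 + 9*x + 3.
∫_{-1}^{1} of each monomial x^k gives [2/(k+1) if k even, 0 if k odd]. Integrating term-by-term (or equivalently evaluating the antiderivative F(x) = -3*x^4/4 + x^3 + 9*x^2/2 + 3*x at the endpoints):
  F(1) − F(−1) = 31/4 − (-1/4) = 8.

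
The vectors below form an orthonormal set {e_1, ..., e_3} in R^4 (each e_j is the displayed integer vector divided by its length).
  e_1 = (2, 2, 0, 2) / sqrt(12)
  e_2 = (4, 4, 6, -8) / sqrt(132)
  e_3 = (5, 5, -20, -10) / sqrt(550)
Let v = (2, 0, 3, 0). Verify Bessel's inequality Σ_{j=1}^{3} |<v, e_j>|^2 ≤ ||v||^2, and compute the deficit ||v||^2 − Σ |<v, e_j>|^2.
Σ |<v, e_j>|^2 = 11; ||v||^2 = 13; deficit = 2

Write each e_j = u_j / sqrt(<u_j, u_j>) where u_j is the displayed integer vector. Then <v, e_j> = <v, u_j> / sqrt(<u_j, u_j>), so |<v, e_j>|^2 = <v, u_j>^2 / <u_j, u_j>.
Coefficients: <v, e_1> = 4/sqrt(12), <v, e_2> = 26/sqrt(132), <v, e_3> = -50/sqrt(550).
Square and sum: Σ |<v, e_j>|^2 = 11.
Compute ||v||^2 = v·v = 13.
Deficit = 13 − 11 = 2 ≥ 0, confirming Bessel's inequality. (The deficit equals ||v − Σ <v,e_j> e_j||^2, the squared distance from v to span{e_j}.)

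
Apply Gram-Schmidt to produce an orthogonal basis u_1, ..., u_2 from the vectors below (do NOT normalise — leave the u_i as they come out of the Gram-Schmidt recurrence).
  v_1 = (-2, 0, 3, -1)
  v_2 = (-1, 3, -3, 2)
Orthogonal basis:
  u_1 = (-2, 0, 3, -1)
  u_2 = (-16/7, 3, -15/14, 19/14)

Apply the Gram-Schmidt recurrence
  u_1 = v_1
  u_i = v_i − Σ_{j<i} ((v_i · u_j) / (u_j · u_j)) · u_j.

Step by step this gives:
  u_1 = (-2, 0, 3, -1)
  u_2 = (-16/7, 3, -15/14, 19/14)

Orthogonality check:
  u_2 · u_1 = 0 (should be 0)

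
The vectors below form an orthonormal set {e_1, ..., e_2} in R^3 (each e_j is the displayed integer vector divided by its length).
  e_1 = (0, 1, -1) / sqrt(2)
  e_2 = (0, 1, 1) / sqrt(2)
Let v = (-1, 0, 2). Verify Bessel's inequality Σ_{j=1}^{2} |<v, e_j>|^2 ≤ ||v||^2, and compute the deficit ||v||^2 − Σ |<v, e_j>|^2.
Σ |<v, e_j>|^2 = 4; ||v||^2 = 5; deficit = 1

Write each e_j = u_j / sqrt(<u_j, u_j>) where u_j is the displayed integer vector. Then <v, e_j> = <v, u_j> / sqrt(<u_j, u_j>), so |<v, e_j>|^2 = <v, u_j>^2 / <u_j, u_j>.
Coefficients: <v, e_1> = -2/sqrt(2), <v, e_2> = 2/sqrt(2).
Square and sum: Σ |<v, e_j>|^2 = 4.
Compute ||v||^2 = v·v = 5.
Deficit = 5 − 4 = 1 ≥ 0, confirming Bessel's inequality. (The deficit equals ||v − Σ <v,e_j> e_j||^2, the squared distance from v to span{e_j}.)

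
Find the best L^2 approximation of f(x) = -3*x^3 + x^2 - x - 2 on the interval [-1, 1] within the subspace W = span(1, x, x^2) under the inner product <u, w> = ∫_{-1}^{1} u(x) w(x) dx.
g(x) = x^2 - 14*x/5 - 2

The best approximation g ∈ W is the orthogonal projection of f onto W. Writing g = a_0 + a_1 x + a_2 x^2, the coefficients solve the normal equations G · a = b where
  G_{ij} = <φ_i, φ_j> and b_i = <f, φ_i>, with φ_0 = 1, φ_1 = x, φ_2 = x^2.
G =
  [2, 0, 2/3]
  [0, 2/3, 0]
  [2/3, 0, 2/5],
b = (-10/3, -28/15, -14/15).
Solving gives a_0 = -2, a_1 = -14/5, a_2 = 1, so
  g(x) = x^2 - 14*x/5 - 2.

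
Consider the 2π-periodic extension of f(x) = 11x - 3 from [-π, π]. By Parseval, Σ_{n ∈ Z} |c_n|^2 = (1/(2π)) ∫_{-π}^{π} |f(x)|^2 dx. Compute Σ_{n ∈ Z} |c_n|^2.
Σ |c_n|^2 = 121π^2/3 + 9

Expand and integrate term by term over [-π, π]:
  ∫ (11x)^2 dx = 121·(2π^3/3); ∫ 2·11·(-3)·x dx = 0 (odd integrand); ∫ (-3)^2 dx = 9·2π.
So (1/(2π)) ∫_{-π}^{π} (11x - 3)^2 dx = 121π^2/3 + 9 = 121π^2/3 + 9.
Parseval ⇒ Σ |c_n|^2 = 121π^2/3 + 9.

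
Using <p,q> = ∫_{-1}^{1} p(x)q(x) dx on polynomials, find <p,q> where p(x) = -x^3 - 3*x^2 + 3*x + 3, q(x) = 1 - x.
<p,q> = 12/5

Expand the product: p(x)·q(x) = x^4 + 2*x^3 - 6*x^2 + 3.
∫_{-1}^{1} of each monomial x^k gives [2/(k+1) if k even, 0 if k odd]. Integrating term-by-term (or equivalently evaluating the antiderivative F(x) = x^5/5 + x^4/2 - 2*x^3 + 3*x at the endpoints):
  F(1) − F(−1) = 17/10 − (-7/10) = 12/5.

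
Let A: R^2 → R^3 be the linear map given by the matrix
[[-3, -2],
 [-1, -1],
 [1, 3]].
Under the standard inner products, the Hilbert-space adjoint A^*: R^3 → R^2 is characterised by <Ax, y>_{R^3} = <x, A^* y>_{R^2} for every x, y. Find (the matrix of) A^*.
A^* = A^T =
[[-3, -1, 1],
 [-2, -1, 3]]

For real matrices with standard dot products, the defining identity <Ax, y> = <x, A^* y> gives (Ax)^T y = x^T (A^*) y, i.e. x^T A^T y = x^T (A^*) y. Since this holds for all x, y, we must have A^* = A^T. Therefore
A^* =
[[-3, -1, 1],
 [-2, -1, 3]].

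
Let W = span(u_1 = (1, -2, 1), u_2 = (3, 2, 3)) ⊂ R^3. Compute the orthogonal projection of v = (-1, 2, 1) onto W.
proj_W(v) = (0, 2, 0)

Set up U = [u_1 | ... | u_2] ∈ R^(3×2). The projector onto W = col(U) is P = U (U^T U)^(-1) U^T.
Compute U^T U =
  [6, 2]
  [2, 22],
and U^T v = (-4, 4).
Solve U^T U · c = U^T v for the coefficients: c = (-3/4, 1/4). The projection is proj_W(v) = U c.
Check: (v - proj_W(v)) · u_1 = 0  (should be 0).
Check: (v - proj_W(v)) · u_2 = 0  (should be 0).
Result: proj_W(v) = (0, 2, 0).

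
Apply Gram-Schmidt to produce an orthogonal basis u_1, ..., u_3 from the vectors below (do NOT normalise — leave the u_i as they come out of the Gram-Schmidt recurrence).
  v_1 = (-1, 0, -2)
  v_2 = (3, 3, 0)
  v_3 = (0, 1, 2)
Orthogonal basis:
  u_1 = (-1, 0, -2)
  u_2 = (12/5, 3, -6/5)
  u_3 = (-8/9, 8/9, 4/9)

Apply the Gram-Schmidt recurrence
  u_1 = v_1
  u_i = v_i − Σ_{j<i} ((v_i · u_j) / (u_j · u_j)) · u_j.

Step by step this gives:
  u_1 = (-1, 0, -2)
  u_2 = (12/5, 3, -6/5)
  u_3 = (-8/9, 8/9, 4/9)

Orthogonality check:
  u_2 · u_1 = 0 (should be 0)
  u_3 · u_1 = 0 (should be 0)
  u_3 · u_2 = 0 (should be 0)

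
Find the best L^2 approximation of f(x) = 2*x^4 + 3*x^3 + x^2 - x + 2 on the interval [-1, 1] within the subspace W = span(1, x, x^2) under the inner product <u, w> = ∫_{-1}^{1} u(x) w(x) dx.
g(x) = 19*x^2/7 + 4*x/5 + 64/35

The best approximation g ∈ W is the orthogonal projection of f onto W. Writing g = a_0 + a_1 x + a_2 x^2, the coefficients solve the normal equations G · a = b where
  G_{ij} = <φ_i, φ_j> and b_i = <f, φ_i>, with φ_0 = 1, φ_1 = x, φ_2 = x^2.
G =
  [2, 0, 2/3]
  [0, 2/3, 0]
  [2/3, 0, 2/5],
b = (82/15, 8/15, 242/105).
Solving gives a_0 = 64/35, a_1 = 4/5, a_2 = 19/7, so
  g(x) = 19*x^2/7 + 4*x/5 + 64/35.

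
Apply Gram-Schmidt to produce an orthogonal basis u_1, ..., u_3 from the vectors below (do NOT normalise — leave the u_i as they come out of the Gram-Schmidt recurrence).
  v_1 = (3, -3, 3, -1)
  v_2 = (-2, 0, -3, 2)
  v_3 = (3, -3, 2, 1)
Orthogonal basis:
  u_1 = (3, -3, 3, -1)
  u_2 = (-5/28, -51/28, -33/28, 39/28)
  u_3 = (120/187, 6/11, 4/17, 186/187)

Apply the Gram-Schmidt recurrence
  u_1 = v_1
  u_i = v_i − Σ_{j<i} ((v_i · u_j) / (u_j · u_j)) · u_j.

Step by step this gives:
  u_1 = (3, -3, 3, -1)
  u_2 = (-5/28, -51/28, -33/28, 39/28)
  u_3 = (120/187, 6/11, 4/17, 186/187)

Orthogonality check:
  u_2 · u_1 = 0 (should be 0)
  u_3 · u_1 = 0 (should be 0)
  u_3 · u_2 = 0 (should be 0)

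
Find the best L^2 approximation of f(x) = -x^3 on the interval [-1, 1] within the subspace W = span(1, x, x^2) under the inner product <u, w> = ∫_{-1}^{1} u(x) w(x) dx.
g(x) = -3*x/5

The best approximation g ∈ W is the orthogonal projection of f onto W. Writing g = a_0 + a_1 x + a_2 x^2, the coefficients solve the normal equations G · a = b where
  G_{ij} = <φ_i, φ_j> and b_i = <f, φ_i>, with φ_0 = 1, φ_1 = x, φ_2 = x^2.
G =
  [2, 0, 2/3]
  [0, 2/3, 0]
  [2/3, 0, 2/5],
b = (0, -2/5, 0).
Solving gives a_0 = 0, a_1 = -3/5, a_2 = 0, so
  g(x) = -3*x/5.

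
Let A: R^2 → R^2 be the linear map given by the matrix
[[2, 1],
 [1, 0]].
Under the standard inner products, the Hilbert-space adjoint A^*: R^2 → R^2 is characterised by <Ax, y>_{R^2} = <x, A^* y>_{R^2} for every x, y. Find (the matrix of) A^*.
A^* = A^T =
[[2, 1],
 [1, 0]]

For real matrices with standard dot products, the defining identity <Ax, y> = <x, A^* y> gives (Ax)^T y = x^T (A^*) y, i.e. x^T A^T y = x^T (A^*) y. Since this holds for all x, y, we must have A^* = A^T. Therefore
A^* =
[[2, 1],
 [1, 0]].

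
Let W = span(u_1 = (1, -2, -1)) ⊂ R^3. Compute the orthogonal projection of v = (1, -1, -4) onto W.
proj_W(v) = (7/6, -7/3, -7/6)

Set up U = [u_1 | ... | u_1] ∈ R^(3×1). The projector onto W = col(U) is P = U (U^T U)^(-1) U^T.
Compute U^T U =
  [6],
and U^T v = (7).
Solve U^T U · c = U^T v for the coefficients: c = (7/6). The projection is proj_W(v) = U c.
Check: (v - proj_W(v)) · u_1 = 0  (should be 0).
Result: proj_W(v) = (7/6, -7/3, -7/6).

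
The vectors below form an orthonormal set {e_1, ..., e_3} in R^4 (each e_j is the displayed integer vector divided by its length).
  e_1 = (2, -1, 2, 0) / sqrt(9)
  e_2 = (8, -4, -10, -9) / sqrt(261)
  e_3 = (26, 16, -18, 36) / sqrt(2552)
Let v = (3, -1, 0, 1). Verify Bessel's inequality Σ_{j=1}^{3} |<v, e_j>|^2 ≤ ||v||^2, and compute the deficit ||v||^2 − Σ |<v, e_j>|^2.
Σ |<v, e_j>|^2 = 233/22; ||v||^2 = 11; deficit = 9/22

Write each e_j = u_j / sqrt(<u_j, u_j>) where u_j is the displayed integer vector. Then <v, e_j> = <v, u_j> / sqrt(<u_j, u_j>), so |<v, e_j>|^2 = <v, u_j>^2 / <u_j, u_j>.
Coefficients: <v, e_1> = 7/sqrt(9), <v, e_2> = 19/sqrt(261), <v, e_3> = 98/sqrt(2552).
Square and sum: Σ |<v, e_j>|^2 = 233/22.
Compute ||v||^2 = v·v = 11.
Deficit = 11 − 233/22 = 9/22 ≥ 0, confirming Bessel's inequality. (The deficit equals ||v − Σ <v,e_j> e_j||^2, the squared distance from v to span{e_j}.)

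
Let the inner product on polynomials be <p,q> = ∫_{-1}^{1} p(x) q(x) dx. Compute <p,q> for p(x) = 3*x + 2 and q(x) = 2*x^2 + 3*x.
<p,q> = 26/3

Expand the product: p(x)·q(x) = 6*x^3 + 13*x^2 + 6*x.
∫_{-1}^{1} of each monomial x^k gives [2/(k+1) if k even, 0 if k odd]. Integrating term-by-term (or equivalently evaluating the antiderivative F(x) = 3*x^4/2 + 13*x^3/3 + 3*x^2 at the endpoints):
  F(1) − F(−1) = 53/6 − (1/6) = 26/3.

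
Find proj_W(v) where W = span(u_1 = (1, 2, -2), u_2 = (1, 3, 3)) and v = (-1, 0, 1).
proj_W(v) = (-19/85, -11/34, 181/170)

Set up U = [u_1 | ... | u_2] ∈ R^(3×2). The projector onto W = col(U) is P = U (U^T U)^(-1) U^T.
Compute U^T U =
  [9, 1]
  [1, 19],
and U^T v = (-3, 2).
Solve U^T U · c = U^T v for the coefficients: c = (-59/170, 21/170). The projection is proj_W(v) = U c.
Check: (v - proj_W(v)) · u_1 = 0  (should be 0).
Check: (v - proj_W(v)) · u_2 = 0  (should be 0).
Result: proj_W(v) = (-19/85, -11/34, 181/170).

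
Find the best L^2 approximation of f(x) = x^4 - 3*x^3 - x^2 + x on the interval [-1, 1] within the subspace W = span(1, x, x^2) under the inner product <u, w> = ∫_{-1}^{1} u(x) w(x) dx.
g(x) = -x^2/7 - 4*x/5 - 3/35

The best approximation g ∈ W is the orthogonal projection of f onto W. Writing g = a_0 + a_1 x + a_2 x^2, the coefficients solve the normal equations G · a = b where
  G_{ij} = <φ_i, φ_j> and b_i = <f, φ_i>, with φ_0 = 1, φ_1 = x, φ_2 = x^2.
G =
  [2, 0, 2/3]
  [0, 2/3, 0]
  [2/3, 0, 2/5],
b = (-4/15, -8/15, -4/35).
Solving gives a_0 = -3/35, a_1 = -4/5, a_2 = -1/7, so
  g(x) = -x^2/7 - 4*x/5 - 3/35.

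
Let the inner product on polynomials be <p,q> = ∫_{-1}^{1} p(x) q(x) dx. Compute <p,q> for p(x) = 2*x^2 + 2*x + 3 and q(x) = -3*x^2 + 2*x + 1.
<p,q> = 8/5

Expand the product: p(x)·q(x) = -6*x^4 - 2*x^3 - 3*x^2 + 8*x + 3.
∫_{-1}^{1} of each monomial x^k gives [2/(k+1) if k even, 0 if k odd]. Integrating term-by-term (or equivalently evaluating the antiderivative F(x) = -6*x^5/5 - x^4/2 - x^3 + 4*x^2 + 3*x at the endpoints):
  F(1) − F(−1) = 43/10 − (27/10) = 8/5.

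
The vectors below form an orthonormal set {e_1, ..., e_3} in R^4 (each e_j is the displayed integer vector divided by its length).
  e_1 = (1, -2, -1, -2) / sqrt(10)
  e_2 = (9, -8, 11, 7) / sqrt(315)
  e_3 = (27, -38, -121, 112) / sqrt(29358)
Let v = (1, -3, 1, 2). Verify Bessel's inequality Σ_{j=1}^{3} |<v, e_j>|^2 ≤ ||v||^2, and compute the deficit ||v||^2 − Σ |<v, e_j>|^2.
Σ |<v, e_j>|^2 = 3054/233; ||v||^2 = 15; deficit = 441/233

Write each e_j = u_j / sqrt(<u_j, u_j>) where u_j is the displayed integer vector. Then <v, e_j> = <v, u_j> / sqrt(<u_j, u_j>), so |<v, e_j>|^2 = <v, u_j>^2 / <u_j, u_j>.
Coefficients: <v, e_1> = 2/sqrt(10), <v, e_2> = 58/sqrt(315), <v, e_3> = 244/sqrt(29358).
Square and sum: Σ |<v, e_j>|^2 = 3054/233.
Compute ||v||^2 = v·v = 15.
Deficit = 15 − 3054/233 = 441/233 ≥ 0, confirming Bessel's inequality. (The deficit equals ||v − Σ <v,e_j> e_j||^2, the squared distance from v to span{e_j}.)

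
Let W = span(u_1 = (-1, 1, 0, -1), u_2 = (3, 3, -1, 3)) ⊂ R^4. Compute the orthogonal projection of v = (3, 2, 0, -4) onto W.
proj_W(v) = (-13/25, 49/25, -6/25, -13/25)

Set up U = [u_1 | ... | u_2] ∈ R^(4×2). The projector onto W = col(U) is P = U (U^T U)^(-1) U^T.
Compute U^T U =
  [3, -3]
  [-3, 28],
and U^T v = (3, 3).
Solve U^T U · c = U^T v for the coefficients: c = (31/25, 6/25). The projection is proj_W(v) = U c.
Check: (v - proj_W(v)) · u_1 = 0  (should be 0).
Check: (v - proj_W(v)) · u_2 = 0  (should be 0).
Result: proj_W(v) = (-13/25, 49/25, -6/25, -13/25).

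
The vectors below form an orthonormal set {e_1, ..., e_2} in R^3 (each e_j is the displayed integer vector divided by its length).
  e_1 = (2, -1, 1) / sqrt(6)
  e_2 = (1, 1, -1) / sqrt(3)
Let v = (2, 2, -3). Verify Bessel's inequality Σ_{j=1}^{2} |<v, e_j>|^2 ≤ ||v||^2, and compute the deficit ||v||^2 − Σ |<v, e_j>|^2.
Σ |<v, e_j>|^2 = 33/2; ||v||^2 = 17; deficit = 1/2

Write each e_j = u_j / sqrt(<u_j, u_j>) where u_j is the displayed integer vector. Then <v, e_j> = <v, u_j> / sqrt(<u_j, u_j>), so |<v, e_j>|^2 = <v, u_j>^2 / <u_j, u_j>.
Coefficients: <v, e_1> = -1/sqrt(6), <v, e_2> = 7/sqrt(3).
Square and sum: Σ |<v, e_j>|^2 = 33/2.
Compute ||v||^2 = v·v = 17.
Deficit = 17 − 33/2 = 1/2 ≥ 0, confirming Bessel's inequality. (The deficit equals ||v − Σ <v,e_j> e_j||^2, the squared distance from v to span{e_j}.)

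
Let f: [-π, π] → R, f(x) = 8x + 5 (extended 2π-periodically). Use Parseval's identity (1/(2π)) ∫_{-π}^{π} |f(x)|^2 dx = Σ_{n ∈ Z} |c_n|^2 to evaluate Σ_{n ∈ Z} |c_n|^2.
Σ |c_n|^2 = 64π^2/3 + 25

Expand and integrate term by term over [-π, π]:
  ∫ (8x)^2 dx = 64·(2π^3/3); ∫ 2·8·(5)·x dx = 0 (odd integrand); ∫ 5^2 dx = 25·2π.
So (1/(2π)) ∫_{-π}^{π} (8x + 5)^2 dx = 64π^2/3 + 25 = 64π^2/3 + 25.
Parseval ⇒ Σ |c_n|^2 = 64π^2/3 + 25.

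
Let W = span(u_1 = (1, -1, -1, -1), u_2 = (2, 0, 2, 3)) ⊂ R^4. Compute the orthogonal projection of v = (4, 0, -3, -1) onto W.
proj_W(v) = (173/59, -133/59, -93/59, -73/59)

Set up U = [u_1 | ... | u_2] ∈ R^(4×2). The projector onto W = col(U) is P = U (U^T U)^(-1) U^T.
Compute U^T U =
  [4, -3]
  [-3, 17],
and U^T v = (8, -1).
Solve U^T U · c = U^T v for the coefficients: c = (133/59, 20/59). The projection is proj_W(v) = U c.
Check: (v - proj_W(v)) · u_1 = 0  (should be 0).
Check: (v - proj_W(v)) · u_2 = 0  (should be 0).
Result: proj_W(v) = (173/59, -133/59, -93/59, -73/59).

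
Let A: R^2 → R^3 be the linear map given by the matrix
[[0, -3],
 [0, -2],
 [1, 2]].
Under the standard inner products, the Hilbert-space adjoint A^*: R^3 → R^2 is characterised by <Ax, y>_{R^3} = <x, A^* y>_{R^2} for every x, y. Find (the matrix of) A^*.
A^* = A^T =
[[0, 0, 1],
 [-3, -2, 2]]

For real matrices with standard dot products, the defining identity <Ax, y> = <x, A^* y> gives (Ax)^T y = x^T (A^*) y, i.e. x^T A^T y = x^T (A^*) y. Since this holds for all x, y, we must have A^* = A^T. Therefore
A^* =
[[0, 0, 1],
 [-3, -2, 2]].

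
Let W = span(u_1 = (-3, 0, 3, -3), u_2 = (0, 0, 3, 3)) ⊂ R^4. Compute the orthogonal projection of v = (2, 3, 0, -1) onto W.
proj_W(v) = (1/3, 0, -5/6, -1/6)

Set up U = [u_1 | ... | u_2] ∈ R^(4×2). The projector onto W = col(U) is P = U (U^T U)^(-1) U^T.
Compute U^T U =
  [27, 0]
  [0, 18],
and U^T v = (-3, -3).
Solve U^T U · c = U^T v for the coefficients: c = (-1/9, -1/6). The projection is proj_W(v) = U c.
Check: (v - proj_W(v)) · u_1 = 0  (should be 0).
Check: (v - proj_W(v)) · u_2 = 0  (should be 0).
Result: proj_W(v) = (1/3, 0, -5/6, -1/6).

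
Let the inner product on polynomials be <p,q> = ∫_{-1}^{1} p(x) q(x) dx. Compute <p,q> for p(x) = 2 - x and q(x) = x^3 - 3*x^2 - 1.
<p,q> = -42/5

Expand the product: p(x)·q(x) = -x^4 + 5*x^3 - 6*x^2 + x - 2.
∫_{-1}^{1} of each monomial x^k gives [2/(k+1) if k even, 0 if k odd]. Integrating term-by-term (or equivalently evaluating the antiderivative F(x) = -x^5/5 + 5*x^4/4 - 2*x^3 + x^2/2 - 2*x at the endpoints):
  F(1) − F(−1) = -49/20 − (119/20) = -42/5.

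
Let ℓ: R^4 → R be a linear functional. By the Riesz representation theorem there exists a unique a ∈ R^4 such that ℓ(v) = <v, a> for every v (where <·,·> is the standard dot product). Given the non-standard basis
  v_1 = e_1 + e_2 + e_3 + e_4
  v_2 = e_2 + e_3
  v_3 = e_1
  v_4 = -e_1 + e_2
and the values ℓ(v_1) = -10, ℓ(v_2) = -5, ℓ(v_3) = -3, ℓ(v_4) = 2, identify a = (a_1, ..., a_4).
a = (-3, -1, -4, -2)

Write a = (a_1, ..., a_4) in the standard basis. For each basis vector v_i, ℓ(v_i) = <v_i, a> is a linear equation in the a_j's. Collect the n equations into a matrix system V a = ℓ, where row i of V is v_i (expressed in the standard basis). Since V is invertible (lower-triangular with 1s on the diagonal, up to permutation), solve by back-substitution:
  V =
[[1, 1, 1, 1],
 [0, 1, 1, 0],
 [1, 0, 0, 0],
 [-1, 1, 0, 0]]
  V a = (-10, -5, -3, 2)
Solving gives a = (-3, -1, -4, -2).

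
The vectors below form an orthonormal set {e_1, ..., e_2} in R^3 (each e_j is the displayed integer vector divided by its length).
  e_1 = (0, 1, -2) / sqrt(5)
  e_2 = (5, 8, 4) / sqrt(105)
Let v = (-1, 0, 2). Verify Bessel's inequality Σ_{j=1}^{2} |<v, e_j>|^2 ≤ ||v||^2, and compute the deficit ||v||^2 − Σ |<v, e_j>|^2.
Σ |<v, e_j>|^2 = 23/7; ||v||^2 = 5; deficit = 12/7

Write each e_j = u_j / sqrt(<u_j, u_j>) where u_j is the displayed integer vector. Then <v, e_j> = <v, u_j> / sqrt(<u_j, u_j>), so |<v, e_j>|^2 = <v, u_j>^2 / <u_j, u_j>.
Coefficients: <v, e_1> = -4/sqrt(5), <v, e_2> = 3/sqrt(105).
Square and sum: Σ |<v, e_j>|^2 = 23/7.
Compute ||v||^2 = v·v = 5.
Deficit = 5 − 23/7 = 12/7 ≥ 0, confirming Bessel's inequality. (The deficit equals ||v − Σ <v,e_j> e_j||^2, the squared distance from v to span{e_j}.)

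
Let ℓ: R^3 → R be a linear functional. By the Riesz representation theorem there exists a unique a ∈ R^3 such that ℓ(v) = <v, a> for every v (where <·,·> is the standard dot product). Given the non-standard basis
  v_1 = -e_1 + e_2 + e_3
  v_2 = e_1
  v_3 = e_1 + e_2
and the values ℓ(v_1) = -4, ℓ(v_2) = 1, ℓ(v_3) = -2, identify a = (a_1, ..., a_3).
a = (1, -3, 0)

Write a = (a_1, ..., a_3) in the standard basis. For each basis vector v_i, ℓ(v_i) = <v_i, a> is a linear equation in the a_j's. Collect the n equations into a matrix system V a = ℓ, where row i of V is v_i (expressed in the standard basis). Since V is invertible (lower-triangular with 1s on the diagonal, up to permutation), solve by back-substitution:
  V =
[[-1, 1, 1],
 [1, 0, 0],
 [1, 1, 0]]
  V a = (-4, 1, -2)
Solving gives a = (1, -3, 0).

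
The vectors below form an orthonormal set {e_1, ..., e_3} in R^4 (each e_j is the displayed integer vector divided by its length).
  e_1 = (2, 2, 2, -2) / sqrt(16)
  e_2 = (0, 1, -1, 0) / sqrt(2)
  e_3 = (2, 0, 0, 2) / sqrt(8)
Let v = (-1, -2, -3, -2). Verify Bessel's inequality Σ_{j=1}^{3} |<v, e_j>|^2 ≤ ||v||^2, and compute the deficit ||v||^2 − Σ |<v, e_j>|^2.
Σ |<v, e_j>|^2 = 9; ||v||^2 = 18; deficit = 9

Write each e_j = u_j / sqrt(<u_j, u_j>) where u_j is the displayed integer vector. Then <v, e_j> = <v, u_j> / sqrt(<u_j, u_j>), so |<v, e_j>|^2 = <v, u_j>^2 / <u_j, u_j>.
Coefficients: <v, e_1> = -8/sqrt(16), <v, e_2> = 1/sqrt(2), <v, e_3> = -6/sqrt(8).
Square and sum: Σ |<v, e_j>|^2 = 9.
Compute ||v||^2 = v·v = 18.
Deficit = 18 − 9 = 9 ≥ 0, confirming Bessel's inequality. (The deficit equals ||v − Σ <v,e_j> e_j||^2, the squared distance from v to span{e_j}.)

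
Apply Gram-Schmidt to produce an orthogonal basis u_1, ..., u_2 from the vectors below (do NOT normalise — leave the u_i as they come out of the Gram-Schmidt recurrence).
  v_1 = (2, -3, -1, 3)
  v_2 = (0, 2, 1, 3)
Orthogonal basis:
  u_1 = (2, -3, -1, 3)
  u_2 = (-4/23, 52/23, 25/23, 63/23)

Apply the Gram-Schmidt recurrence
  u_1 = v_1
  u_i = v_i − Σ_{j<i} ((v_i · u_j) / (u_j · u_j)) · u_j.

Step by step this gives:
  u_1 = (2, -3, -1, 3)
  u_2 = (-4/23, 52/23, 25/23, 63/23)

Orthogonality check:
  u_2 · u_1 = 0 (should be 0)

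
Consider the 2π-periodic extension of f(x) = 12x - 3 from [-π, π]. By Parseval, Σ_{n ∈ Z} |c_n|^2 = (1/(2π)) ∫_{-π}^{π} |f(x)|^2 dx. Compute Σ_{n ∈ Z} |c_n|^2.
Σ |c_n|^2 = 48π^2 + 9

Expand and integrate term by term over [-π, π]:
  ∫ (12x)^2 dx = 144·(2π^3/3); ∫ 2·12·(-3)·x dx = 0 (odd integrand); ∫ (-3)^2 dx = 9·2π.
So (1/(2π)) ∫_{-π}^{π} (12x - 3)^2 dx = 144π^2/3 + 9 = 48π^2 + 9.
Parseval ⇒ Σ |c_n|^2 = 48π^2 + 9.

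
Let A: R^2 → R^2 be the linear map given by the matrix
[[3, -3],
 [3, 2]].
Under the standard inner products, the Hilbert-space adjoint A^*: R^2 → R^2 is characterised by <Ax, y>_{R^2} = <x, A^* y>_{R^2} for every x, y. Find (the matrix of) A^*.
A^* = A^T =
[[3, 3],
 [-3, 2]]

For real matrices with standard dot products, the defining identity <Ax, y> = <x, A^* y> gives (Ax)^T y = x^T (A^*) y, i.e. x^T A^T y = x^T (A^*) y. Since this holds for all x, y, we must have A^* = A^T. Therefore
A^* =
[[3, 3],
 [-3, 2]].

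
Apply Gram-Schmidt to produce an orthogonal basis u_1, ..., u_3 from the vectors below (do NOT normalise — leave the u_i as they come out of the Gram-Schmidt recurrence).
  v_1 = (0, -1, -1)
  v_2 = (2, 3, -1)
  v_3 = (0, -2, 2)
Orthogonal basis:
  u_1 = (0, -1, -1)
  u_2 = (2, 2, -2)
  u_3 = (4/3, -2/3, 2/3)

Apply the Gram-Schmidt recurrence
  u_1 = v_1
  u_i = v_i − Σ_{j<i} ((v_i · u_j) / (u_j · u_j)) · u_j.

Step by step this gives:
  u_1 = (0, -1, -1)
  u_2 = (2, 2, -2)
  u_3 = (4/3, -2/3, 2/3)

Orthogonality check:
  u_2 · u_1 = 0 (should be 0)
  u_3 · u_1 = 0 (should be 0)
  u_3 · u_2 = 0 (should be 0)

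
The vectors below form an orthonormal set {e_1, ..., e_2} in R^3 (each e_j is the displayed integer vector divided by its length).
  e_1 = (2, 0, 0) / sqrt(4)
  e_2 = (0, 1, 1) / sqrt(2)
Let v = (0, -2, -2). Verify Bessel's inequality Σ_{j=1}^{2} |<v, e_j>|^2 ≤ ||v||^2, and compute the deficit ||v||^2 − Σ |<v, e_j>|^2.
Σ |<v, e_j>|^2 = 8; ||v||^2 = 8; deficit = 0

Write each e_j = u_j / sqrt(<u_j, u_j>) where u_j is the displayed integer vector. Then <v, e_j> = <v, u_j> / sqrt(<u_j, u_j>), so |<v, e_j>|^2 = <v, u_j>^2 / <u_j, u_j>.
Coefficients: <v, e_1> = 0/sqrt(4), <v, e_2> = -4/sqrt(2).
Square and sum: Σ |<v, e_j>|^2 = 8.
Compute ||v||^2 = v·v = 8.
Deficit = 8 − 8 = 0 ≥ 0, confirming Bessel's inequality. (The deficit equals ||v − Σ <v,e_j> e_j||^2, the squared distance from v to span{e_j}.)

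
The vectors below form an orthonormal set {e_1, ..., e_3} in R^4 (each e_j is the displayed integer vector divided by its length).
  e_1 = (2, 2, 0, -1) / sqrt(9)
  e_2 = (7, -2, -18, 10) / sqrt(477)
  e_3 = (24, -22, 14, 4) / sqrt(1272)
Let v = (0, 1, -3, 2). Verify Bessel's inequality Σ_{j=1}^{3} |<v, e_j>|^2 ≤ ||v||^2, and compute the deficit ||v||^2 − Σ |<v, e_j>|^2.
Σ |<v, e_j>|^2 = 40/3; ||v||^2 = 14; deficit = 2/3

Write each e_j = u_j / sqrt(<u_j, u_j>) where u_j is the displayed integer vector. Then <v, e_j> = <v, u_j> / sqrt(<u_j, u_j>), so |<v, e_j>|^2 = <v, u_j>^2 / <u_j, u_j>.
Coefficients: <v, e_1> = 0/sqrt(9), <v, e_2> = 72/sqrt(477), <v, e_3> = -56/sqrt(1272).
Square and sum: Σ |<v, e_j>|^2 = 40/3.
Compute ||v||^2 = v·v = 14.
Deficit = 14 − 40/3 = 2/3 ≥ 0, confirming Bessel's inequality. (The deficit equals ||v − Σ <v,e_j> e_j||^2, the squared distance from v to span{e_j}.)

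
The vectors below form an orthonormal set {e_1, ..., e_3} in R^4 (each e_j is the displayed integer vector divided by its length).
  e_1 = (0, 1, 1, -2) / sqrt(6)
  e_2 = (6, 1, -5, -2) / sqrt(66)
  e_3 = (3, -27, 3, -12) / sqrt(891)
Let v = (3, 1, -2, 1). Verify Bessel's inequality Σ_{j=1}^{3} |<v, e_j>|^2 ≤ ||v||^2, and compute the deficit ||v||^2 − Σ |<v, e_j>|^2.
Σ |<v, e_j>|^2 = 14; ||v||^2 = 15; deficit = 1

Write each e_j = u_j / sqrt(<u_j, u_j>) where u_j is the displayed integer vector. Then <v, e_j> = <v, u_j> / sqrt(<u_j, u_j>), so |<v, e_j>|^2 = <v, u_j>^2 / <u_j, u_j>.
Coefficients: <v, e_1> = -3/sqrt(6), <v, e_2> = 27/sqrt(66), <v, e_3> = -36/sqrt(891).
Square and sum: Σ |<v, e_j>|^2 = 14.
Compute ||v||^2 = v·v = 15.
Deficit = 15 − 14 = 1 ≥ 0, confirming Bessel's inequality. (The deficit equals ||v − Σ <v,e_j> e_j||^2, the squared distance from v to span{e_j}.)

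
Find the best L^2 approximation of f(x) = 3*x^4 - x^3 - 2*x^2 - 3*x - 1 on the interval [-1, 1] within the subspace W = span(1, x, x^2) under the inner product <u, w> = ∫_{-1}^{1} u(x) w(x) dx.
g(x) = 4*x^2/7 - 18*x/5 - 44/35

The best approximation g ∈ W is the orthogonal projection of f onto W. Writing g = a_0 + a_1 x + a_2 x^2, the coefficients solve the normal equations G · a = b where
  G_{ij} = <φ_i, φ_j> and b_i = <f, φ_i>, with φ_0 = 1, φ_1 = x, φ_2 = x^2.
G =
  [2, 0, 2/3]
  [0, 2/3, 0]
  [2/3, 0, 2/5],
b = (-32/15, -12/5, -64/105).
Solving gives a_0 = -44/35, a_1 = -18/5, a_2 = 4/7, so
  g(x) = 4*x^2/7 - 18*x/5 - 44/35.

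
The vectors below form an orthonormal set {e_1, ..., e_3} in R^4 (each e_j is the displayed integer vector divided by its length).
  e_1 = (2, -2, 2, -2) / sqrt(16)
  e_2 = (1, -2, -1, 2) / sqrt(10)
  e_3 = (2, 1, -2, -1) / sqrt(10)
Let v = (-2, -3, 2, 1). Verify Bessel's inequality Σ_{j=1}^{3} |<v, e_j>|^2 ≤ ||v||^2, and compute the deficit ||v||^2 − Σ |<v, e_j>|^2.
Σ |<v, e_j>|^2 = 17; ||v||^2 = 18; deficit = 1

Write each e_j = u_j / sqrt(<u_j, u_j>) where u_j is the displayed integer vector. Then <v, e_j> = <v, u_j> / sqrt(<u_j, u_j>), so |<v, e_j>|^2 = <v, u_j>^2 / <u_j, u_j>.
Coefficients: <v, e_1> = 4/sqrt(16), <v, e_2> = 4/sqrt(10), <v, e_3> = -12/sqrt(10).
Square and sum: Σ |<v, e_j>|^2 = 17.
Compute ||v||^2 = v·v = 18.
Deficit = 18 − 17 = 1 ≥ 0, confirming Bessel's inequality. (The deficit equals ||v − Σ <v,e_j> e_j||^2, the squared distance from v to span{e_j}.)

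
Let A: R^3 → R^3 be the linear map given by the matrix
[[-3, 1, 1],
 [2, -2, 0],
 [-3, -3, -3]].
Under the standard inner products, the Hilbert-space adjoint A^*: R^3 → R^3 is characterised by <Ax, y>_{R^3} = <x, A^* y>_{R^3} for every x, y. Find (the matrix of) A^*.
A^* = A^T =
[[-3, 2, -3],
 [1, -2, -3],
 [1, 0, -3]]

For real matrices with standard dot products, the defining identity <Ax, y> = <x, A^* y> gives (Ax)^T y = x^T (A^*) y, i.e. x^T A^T y = x^T (A^*) y. Since this holds for all x, y, we must have A^* = A^T. Therefore
A^* =
[[-3, 2, -3],
 [1, -2, -3],
 [1, 0, -3]].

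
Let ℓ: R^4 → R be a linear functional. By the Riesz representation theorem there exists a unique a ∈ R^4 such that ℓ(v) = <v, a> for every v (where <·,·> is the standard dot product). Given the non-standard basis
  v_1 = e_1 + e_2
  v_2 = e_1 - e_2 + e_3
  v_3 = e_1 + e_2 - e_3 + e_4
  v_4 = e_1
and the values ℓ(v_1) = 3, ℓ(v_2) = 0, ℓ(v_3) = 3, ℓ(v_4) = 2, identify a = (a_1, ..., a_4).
a = (2, 1, -1, -1)

Write a = (a_1, ..., a_4) in the standard basis. For each basis vector v_i, ℓ(v_i) = <v_i, a> is a linear equation in the a_j's. Collect the n equations into a matrix system V a = ℓ, where row i of V is v_i (expressed in the standard basis). Since V is invertible (lower-triangular with 1s on the diagonal, up to permutation), solve by back-substitution:
  V =
[[1, 1, 0, 0],
 [1, -1, 1, 0],
 [1, 1, -1, 1],
 [1, 0, 0, 0]]
  V a = (3, 0, 3, 2)
Solving gives a = (2, 1, -1, -1).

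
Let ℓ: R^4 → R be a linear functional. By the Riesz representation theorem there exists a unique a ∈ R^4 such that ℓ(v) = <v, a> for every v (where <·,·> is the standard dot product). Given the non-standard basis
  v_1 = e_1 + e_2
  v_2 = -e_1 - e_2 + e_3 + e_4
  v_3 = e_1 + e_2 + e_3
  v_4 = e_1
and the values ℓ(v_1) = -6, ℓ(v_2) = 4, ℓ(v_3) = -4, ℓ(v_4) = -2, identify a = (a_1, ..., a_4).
a = (-2, -4, 2, -4)

Write a = (a_1, ..., a_4) in the standard basis. For each basis vector v_i, ℓ(v_i) = <v_i, a> is a linear equation in the a_j's. Collect the n equations into a matrix system V a = ℓ, where row i of V is v_i (expressed in the standard basis). Since V is invertible (lower-triangular with 1s on the diagonal, up to permutation), solve by back-substitution:
  V =
[[1, 1, 0, 0],
 [-1, -1, 1, 1],
 [1, 1, 1, 0],
 [1, 0, 0, 0]]
  V a = (-6, 4, -4, -2)
Solving gives a = (-2, -4, 2, -4).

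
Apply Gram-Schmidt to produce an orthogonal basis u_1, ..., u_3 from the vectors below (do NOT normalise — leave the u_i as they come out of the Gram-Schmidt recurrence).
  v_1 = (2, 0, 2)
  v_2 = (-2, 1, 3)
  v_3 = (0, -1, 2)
Orthogonal basis:
  u_1 = (2, 0, 2)
  u_2 = (-5/2, 1, 5/2)
  u_3 = (-7/27, -35/27, 7/27)

Apply the Gram-Schmidt recurrence
  u_1 = v_1
  u_i = v_i − Σ_{j<i} ((v_i · u_j) / (u_j · u_j)) · u_j.

Step by step this gives:
  u_1 = (2, 0, 2)
  u_2 = (-5/2, 1, 5/2)
  u_3 = (-7/27, -35/27, 7/27)

Orthogonality check:
  u_2 · u_1 = 0 (should be 0)
  u_3 · u_1 = 0 (should be 0)
  u_3 · u_2 = 0 (should be 0)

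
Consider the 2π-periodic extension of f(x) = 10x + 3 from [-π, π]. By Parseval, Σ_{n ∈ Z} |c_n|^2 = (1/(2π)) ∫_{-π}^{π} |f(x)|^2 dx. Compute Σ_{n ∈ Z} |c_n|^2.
Σ |c_n|^2 = 100π^2/3 + 9

Expand and integrate term by term over [-π, π]:
  ∫ (10x)^2 dx = 100·(2π^3/3); ∫ 2·10·(3)·x dx = 0 (odd integrand); ∫ 3^2 dx = 9·2π.
So (1/(2π)) ∫_{-π}^{π} (10x + 3)^2 dx = 100π^2/3 + 9 = 100π^2/3 + 9.
Parseval ⇒ Σ |c_n|^2 = 100π^2/3 + 9.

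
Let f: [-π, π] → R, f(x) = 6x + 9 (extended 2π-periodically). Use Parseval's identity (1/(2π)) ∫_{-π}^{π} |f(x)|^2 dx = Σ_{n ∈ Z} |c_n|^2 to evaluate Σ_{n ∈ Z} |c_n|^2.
Σ |c_n|^2 = 12π^2 + 81

Expand and integrate term by term over [-π, π]:
  ∫ (6x)^2 dx = 36·(2π^3/3); ∫ 2·6·(9)·x dx = 0 (odd integrand); ∫ 9^2 dx = 81·2π.
So (1/(2π)) ∫_{-π}^{π} (6x + 9)^2 dx = 36π^2/3 + 81 = 12π^2 + 81.
Parseval ⇒ Σ |c_n|^2 = 12π^2 + 81.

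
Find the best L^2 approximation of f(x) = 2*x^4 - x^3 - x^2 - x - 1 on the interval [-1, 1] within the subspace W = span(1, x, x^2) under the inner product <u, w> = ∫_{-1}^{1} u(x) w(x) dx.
g(x) = 5*x^2/7 - 8*x/5 - 41/35

The best approximation g ∈ W is the orthogonal projection of f onto W. Writing g = a_0 + a_1 x + a_2 x^2, the coefficients solve the normal equations G · a = b where
  G_{ij} = <φ_i, φ_j> and b_i = <f, φ_i>, with φ_0 = 1, φ_1 = x, φ_2 = x^2.
G =
  [2, 0, 2/3]
  [0, 2/3, 0]
  [2/3, 0, 2/5],
b = (-28/15, -16/15, -52/105).
Solving gives a_0 = -41/35, a_1 = -8/5, a_2 = 5/7, so
  g(x) = 5*x^2/7 - 8*x/5 - 41/35.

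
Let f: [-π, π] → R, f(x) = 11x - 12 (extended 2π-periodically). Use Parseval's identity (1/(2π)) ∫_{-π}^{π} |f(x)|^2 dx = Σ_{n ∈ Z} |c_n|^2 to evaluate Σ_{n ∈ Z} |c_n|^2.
Σ |c_n|^2 = 121π^2/3 + 144

Expand and integrate term by term over [-π, π]:
  ∫ (11x)^2 dx = 121·(2π^3/3); ∫ 2·11·(-12)·x dx = 0 (odd integrand); ∫ (-12)^2 dx = 144·2π.
So (1/(2π)) ∫_{-π}^{π} (11x - 12)^2 dx = 121π^2/3 + 144 = 121π^2/3 + 144.
Parseval ⇒ Σ |c_n|^2 = 121π^2/3 + 144.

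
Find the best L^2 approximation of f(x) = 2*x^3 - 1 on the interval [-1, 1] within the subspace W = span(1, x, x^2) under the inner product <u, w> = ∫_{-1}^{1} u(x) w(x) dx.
g(x) = 6*x/5 - 1

The best approximation g ∈ W is the orthogonal projection of f onto W. Writing g = a_0 + a_1 x + a_2 x^2, the coefficients solve the normal equations G · a = b where
  G_{ij} = <φ_i, φ_j> and b_i = <f, φ_i>, with φ_0 = 1, φ_1 = x, φ_2 = x^2.
G =
  [2, 0, 2/3]
  [0, 2/3, 0]
  [2/3, 0, 2/5],
b = (-2, 4/5, -2/3).
Solving gives a_0 = -1, a_1 = 6/5, a_2 = 0, so
  g(x) = 6*x/5 - 1.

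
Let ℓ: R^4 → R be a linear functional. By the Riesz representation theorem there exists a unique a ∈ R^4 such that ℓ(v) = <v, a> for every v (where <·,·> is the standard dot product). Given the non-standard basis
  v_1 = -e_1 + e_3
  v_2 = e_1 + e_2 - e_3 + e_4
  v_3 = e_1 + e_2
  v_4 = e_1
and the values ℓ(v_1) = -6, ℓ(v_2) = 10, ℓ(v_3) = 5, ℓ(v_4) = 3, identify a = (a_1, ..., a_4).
a = (3, 2, -3, 2)

Write a = (a_1, ..., a_4) in the standard basis. For each basis vector v_i, ℓ(v_i) = <v_i, a> is a linear equation in the a_j's. Collect the n equations into a matrix system V a = ℓ, where row i of V is v_i (expressed in the standard basis). Since V is invertible (lower-triangular with 1s on the diagonal, up to permutation), solve by back-substitution:
  V =
[[-1, 0, 1, 0],
 [1, 1, -1, 1],
 [1, 1, 0, 0],
 [1, 0, 0, 0]]
  V a = (-6, 10, 5, 3)
Solving gives a = (3, 2, -3, 2).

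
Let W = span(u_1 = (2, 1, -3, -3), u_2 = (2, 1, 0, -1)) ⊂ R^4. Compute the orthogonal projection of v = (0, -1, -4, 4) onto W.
proj_W(v) = (-73/37, -73/74, -51/37, 5/74)

Set up U = [u_1 | ... | u_2] ∈ R^(4×2). The projector onto W = col(U) is P = U (U^T U)^(-1) U^T.
Compute U^T U =
  [23, 8]
  [8, 6],
and U^T v = (-1, -5).
Solve U^T U · c = U^T v for the coefficients: c = (17/37, -107/74). The projection is proj_W(v) = U c.
Check: (v - proj_W(v)) · u_1 = 0  (should be 0).
Check: (v - proj_W(v)) · u_2 = 0  (should be 0).
Result: proj_W(v) = (-73/37, -73/74, -51/37, 5/74).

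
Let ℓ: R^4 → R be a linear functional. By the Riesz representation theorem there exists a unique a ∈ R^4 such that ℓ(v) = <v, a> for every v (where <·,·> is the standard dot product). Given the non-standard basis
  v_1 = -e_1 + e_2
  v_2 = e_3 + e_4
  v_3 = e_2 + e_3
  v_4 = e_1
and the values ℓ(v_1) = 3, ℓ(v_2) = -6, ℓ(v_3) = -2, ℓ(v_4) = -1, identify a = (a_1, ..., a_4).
a = (-1, 2, -4, -2)

Write a = (a_1, ..., a_4) in the standard basis. For each basis vector v_i, ℓ(v_i) = <v_i, a> is a linear equation in the a_j's. Collect the n equations into a matrix system V a = ℓ, where row i of V is v_i (expressed in the standard basis). Since V is invertible (lower-triangular with 1s on the diagonal, up to permutation), solve by back-substitution:
  V =
[[-1, 1, 0, 0],
 [0, 0, 1, 1],
 [0, 1, 1, 0],
 [1, 0, 0, 0]]
  V a = (3, -6, -2, -1)
Solving gives a = (-1, 2, -4, -2).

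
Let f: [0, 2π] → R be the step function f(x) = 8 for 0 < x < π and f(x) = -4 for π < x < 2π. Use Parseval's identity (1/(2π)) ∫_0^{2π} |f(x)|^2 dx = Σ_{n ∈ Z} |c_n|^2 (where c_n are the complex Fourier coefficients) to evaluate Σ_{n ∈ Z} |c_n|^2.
Σ |c_n|^2 = 40

Parseval equates the L^2 energy of f (normalised by 1/(2π)) with the ℓ^2 sum of its Fourier coefficients: (1/(2π)) ∫_0^{2π} |f|^2 = Σ |c_n|^2.
Compute the left side: (1/(2π)) [∫_0^π 8^2 dx + ∫_π^{2π} (-4)^2 dx] = (1/(2π)) · (64π + 16π) = (64 + 16)/2 = 40.
So Σ_{n ∈ Z} |c_n|^2 = 40.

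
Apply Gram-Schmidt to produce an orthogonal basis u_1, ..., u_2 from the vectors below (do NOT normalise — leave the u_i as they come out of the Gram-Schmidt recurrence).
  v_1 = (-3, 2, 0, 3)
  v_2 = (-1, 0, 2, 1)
Orthogonal basis:
  u_1 = (-3, 2, 0, 3)
  u_2 = (-2/11, -6/11, 2, 2/11)

Apply the Gram-Schmidt recurrence
  u_1 = v_1
  u_i = v_i − Σ_{j<i} ((v_i · u_j) / (u_j · u_j)) · u_j.

Step by step this gives:
  u_1 = (-3, 2, 0, 3)
  u_2 = (-2/11, -6/11, 2, 2/11)

Orthogonality check:
  u_2 · u_1 = 0 (should be 0)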